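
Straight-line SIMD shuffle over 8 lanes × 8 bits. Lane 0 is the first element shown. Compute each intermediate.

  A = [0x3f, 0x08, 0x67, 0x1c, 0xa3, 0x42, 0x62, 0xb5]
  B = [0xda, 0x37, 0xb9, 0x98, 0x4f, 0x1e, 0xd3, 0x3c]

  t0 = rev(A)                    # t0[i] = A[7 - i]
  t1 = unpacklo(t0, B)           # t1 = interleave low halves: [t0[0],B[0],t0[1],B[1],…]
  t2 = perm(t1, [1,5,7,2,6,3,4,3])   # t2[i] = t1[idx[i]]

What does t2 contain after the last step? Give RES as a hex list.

  t0: b5 62 42 a3 1c 67 08 3f
  t1: b5 da 62 37 42 b9 a3 98
  t2: da b9 98 62 a3 37 42 37

RES = [0xda, 0xb9, 0x98, 0x62, 0xa3, 0x37, 0x42, 0x37]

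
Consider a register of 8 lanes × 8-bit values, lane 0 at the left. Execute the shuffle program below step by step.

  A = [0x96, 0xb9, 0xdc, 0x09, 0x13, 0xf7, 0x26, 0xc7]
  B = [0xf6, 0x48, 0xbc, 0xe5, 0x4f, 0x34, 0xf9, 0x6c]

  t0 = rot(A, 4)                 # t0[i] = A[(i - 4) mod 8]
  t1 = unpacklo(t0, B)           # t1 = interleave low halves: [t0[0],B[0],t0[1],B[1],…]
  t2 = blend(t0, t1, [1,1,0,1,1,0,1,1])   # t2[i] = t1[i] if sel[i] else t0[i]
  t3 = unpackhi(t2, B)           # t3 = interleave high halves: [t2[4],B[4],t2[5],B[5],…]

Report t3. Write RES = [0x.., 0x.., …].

  t0: 13 f7 26 c7 96 b9 dc 09
  t1: 13 f6 f7 48 26 bc c7 e5
  t2: 13 f6 26 48 26 b9 c7 e5
  t3: 26 4f b9 34 c7 f9 e5 6c

RES = [ 0x26  0x4f  0xb9  0x34  0xc7  0xf9  0xe5  0x6c ]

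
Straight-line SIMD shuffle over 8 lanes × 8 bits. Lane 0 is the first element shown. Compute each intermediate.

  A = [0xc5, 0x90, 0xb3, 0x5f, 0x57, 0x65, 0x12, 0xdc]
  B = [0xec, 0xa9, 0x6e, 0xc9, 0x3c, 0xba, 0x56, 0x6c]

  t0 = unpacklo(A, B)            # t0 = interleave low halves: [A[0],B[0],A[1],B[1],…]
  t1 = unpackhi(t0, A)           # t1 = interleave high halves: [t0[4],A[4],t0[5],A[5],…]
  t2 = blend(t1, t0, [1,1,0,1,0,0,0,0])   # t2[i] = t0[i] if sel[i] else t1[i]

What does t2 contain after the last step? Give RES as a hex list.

RES = [ 0xc5  0xec  0x6e  0xa9  0x5f  0x12  0xc9  0xdc ]

t0 = [0xc5, 0xec, 0x90, 0xa9, 0xb3, 0x6e, 0x5f, 0xc9]
t1 = [0xb3, 0x57, 0x6e, 0x65, 0x5f, 0x12, 0xc9, 0xdc]
t2 = [0xc5, 0xec, 0x6e, 0xa9, 0x5f, 0x12, 0xc9, 0xdc]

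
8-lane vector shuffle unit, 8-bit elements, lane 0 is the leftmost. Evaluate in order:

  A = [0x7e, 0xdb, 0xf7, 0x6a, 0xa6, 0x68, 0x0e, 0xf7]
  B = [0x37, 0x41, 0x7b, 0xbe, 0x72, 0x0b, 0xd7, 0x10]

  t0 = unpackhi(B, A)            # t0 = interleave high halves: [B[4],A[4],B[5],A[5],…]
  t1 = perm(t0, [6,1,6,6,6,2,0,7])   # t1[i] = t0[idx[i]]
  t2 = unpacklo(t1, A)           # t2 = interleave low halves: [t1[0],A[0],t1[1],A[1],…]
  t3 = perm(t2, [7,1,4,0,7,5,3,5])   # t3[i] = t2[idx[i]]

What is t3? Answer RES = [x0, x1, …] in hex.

RES = [ 0x6a  0x7e  0x10  0x10  0x6a  0xf7  0xdb  0xf7 ]

  t0: 72 a6 0b 68 d7 0e 10 f7
  t1: 10 a6 10 10 10 0b 72 f7
  t2: 10 7e a6 db 10 f7 10 6a
  t3: 6a 7e 10 10 6a f7 db f7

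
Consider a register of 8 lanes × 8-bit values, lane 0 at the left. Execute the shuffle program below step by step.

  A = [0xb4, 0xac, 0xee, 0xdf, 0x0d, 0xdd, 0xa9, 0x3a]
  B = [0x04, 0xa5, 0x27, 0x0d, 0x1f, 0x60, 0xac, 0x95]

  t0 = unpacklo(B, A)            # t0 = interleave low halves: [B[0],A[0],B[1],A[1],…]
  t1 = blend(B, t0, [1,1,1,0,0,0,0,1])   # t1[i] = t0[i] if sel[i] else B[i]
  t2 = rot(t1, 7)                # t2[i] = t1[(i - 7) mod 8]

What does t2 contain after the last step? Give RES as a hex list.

RES = [0xb4, 0xa5, 0x0d, 0x1f, 0x60, 0xac, 0xdf, 0x04]

→ t0 |04|b4|a5|ac|27|ee|0d|df|
→ t1 |04|b4|a5|0d|1f|60|ac|df|
→ t2 |b4|a5|0d|1f|60|ac|df|04|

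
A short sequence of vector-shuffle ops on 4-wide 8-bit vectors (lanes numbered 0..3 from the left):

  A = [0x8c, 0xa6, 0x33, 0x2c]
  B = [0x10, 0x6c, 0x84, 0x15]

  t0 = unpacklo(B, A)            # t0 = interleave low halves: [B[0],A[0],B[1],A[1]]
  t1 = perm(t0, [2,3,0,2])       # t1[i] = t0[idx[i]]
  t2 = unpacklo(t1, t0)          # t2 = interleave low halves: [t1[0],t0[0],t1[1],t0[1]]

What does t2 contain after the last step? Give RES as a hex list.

RES = [0x6c, 0x10, 0xa6, 0x8c]

→ t0 |10|8c|6c|a6|
→ t1 |6c|a6|10|6c|
→ t2 |6c|10|a6|8c|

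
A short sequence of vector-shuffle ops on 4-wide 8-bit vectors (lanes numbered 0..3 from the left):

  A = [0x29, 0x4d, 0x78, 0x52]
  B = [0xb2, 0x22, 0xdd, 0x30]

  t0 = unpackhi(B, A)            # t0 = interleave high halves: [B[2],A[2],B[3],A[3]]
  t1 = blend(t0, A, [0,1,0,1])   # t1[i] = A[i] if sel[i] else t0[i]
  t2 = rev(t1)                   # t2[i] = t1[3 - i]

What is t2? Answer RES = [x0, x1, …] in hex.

RES = [ 0x52  0x30  0x4d  0xdd ]

→ t0 |dd|78|30|52|
→ t1 |dd|4d|30|52|
→ t2 |52|30|4d|dd|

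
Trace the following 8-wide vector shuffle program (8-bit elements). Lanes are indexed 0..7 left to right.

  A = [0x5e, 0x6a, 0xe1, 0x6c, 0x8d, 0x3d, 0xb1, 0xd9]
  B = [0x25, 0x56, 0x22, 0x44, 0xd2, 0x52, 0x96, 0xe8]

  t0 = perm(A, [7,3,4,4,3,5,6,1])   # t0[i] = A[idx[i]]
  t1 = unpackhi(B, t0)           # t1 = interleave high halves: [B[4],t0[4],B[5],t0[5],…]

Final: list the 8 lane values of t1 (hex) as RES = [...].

t0 = [0xd9, 0x6c, 0x8d, 0x8d, 0x6c, 0x3d, 0xb1, 0x6a]
t1 = [0xd2, 0x6c, 0x52, 0x3d, 0x96, 0xb1, 0xe8, 0x6a]

RES = [0xd2, 0x6c, 0x52, 0x3d, 0x96, 0xb1, 0xe8, 0x6a]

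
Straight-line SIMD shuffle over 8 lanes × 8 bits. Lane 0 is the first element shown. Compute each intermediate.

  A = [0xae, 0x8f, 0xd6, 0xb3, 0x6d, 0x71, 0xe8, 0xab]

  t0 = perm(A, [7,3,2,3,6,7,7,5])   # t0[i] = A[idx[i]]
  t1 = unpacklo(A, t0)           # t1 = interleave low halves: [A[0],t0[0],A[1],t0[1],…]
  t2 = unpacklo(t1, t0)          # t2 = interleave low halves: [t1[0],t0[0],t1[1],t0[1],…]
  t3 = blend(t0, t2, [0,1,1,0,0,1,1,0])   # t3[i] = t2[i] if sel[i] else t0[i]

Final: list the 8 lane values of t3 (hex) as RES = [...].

RES = [0xab, 0xab, 0xab, 0xb3, 0xe8, 0xd6, 0xb3, 0x71]

t0 = [0xab, 0xb3, 0xd6, 0xb3, 0xe8, 0xab, 0xab, 0x71]
t1 = [0xae, 0xab, 0x8f, 0xb3, 0xd6, 0xd6, 0xb3, 0xb3]
t2 = [0xae, 0xab, 0xab, 0xb3, 0x8f, 0xd6, 0xb3, 0xb3]
t3 = [0xab, 0xab, 0xab, 0xb3, 0xe8, 0xd6, 0xb3, 0x71]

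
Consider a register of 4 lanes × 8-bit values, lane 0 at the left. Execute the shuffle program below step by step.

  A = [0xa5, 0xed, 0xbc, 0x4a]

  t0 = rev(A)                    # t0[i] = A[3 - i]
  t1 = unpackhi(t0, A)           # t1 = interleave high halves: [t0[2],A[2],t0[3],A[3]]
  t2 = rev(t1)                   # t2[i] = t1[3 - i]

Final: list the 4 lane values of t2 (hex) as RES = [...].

RES = [ 0x4a  0xa5  0xbc  0xed ]

  t0: 4a bc ed a5
  t1: ed bc a5 4a
  t2: 4a a5 bc ed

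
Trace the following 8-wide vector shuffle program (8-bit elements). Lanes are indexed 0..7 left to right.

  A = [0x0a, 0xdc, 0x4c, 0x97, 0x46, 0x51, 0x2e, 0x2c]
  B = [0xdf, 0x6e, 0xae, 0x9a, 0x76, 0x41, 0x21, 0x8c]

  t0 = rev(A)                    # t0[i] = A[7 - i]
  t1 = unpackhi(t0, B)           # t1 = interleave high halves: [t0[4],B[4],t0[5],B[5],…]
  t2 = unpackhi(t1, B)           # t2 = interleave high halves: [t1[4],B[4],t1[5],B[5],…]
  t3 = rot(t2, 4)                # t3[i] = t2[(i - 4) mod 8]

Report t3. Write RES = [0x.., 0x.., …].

RES = [ 0x0a  0x21  0x8c  0x8c  0xdc  0x76  0x21  0x41 ]

  t0: 2c 2e 51 46 97 4c dc 0a
  t1: 97 76 4c 41 dc 21 0a 8c
  t2: dc 76 21 41 0a 21 8c 8c
  t3: 0a 21 8c 8c dc 76 21 41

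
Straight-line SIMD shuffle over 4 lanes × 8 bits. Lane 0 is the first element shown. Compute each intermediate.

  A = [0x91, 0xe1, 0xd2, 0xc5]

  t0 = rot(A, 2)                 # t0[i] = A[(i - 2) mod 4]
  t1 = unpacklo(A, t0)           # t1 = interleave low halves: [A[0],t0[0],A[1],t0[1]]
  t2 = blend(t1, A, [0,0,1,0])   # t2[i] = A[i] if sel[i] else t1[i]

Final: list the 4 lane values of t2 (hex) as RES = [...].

  t0: d2 c5 91 e1
  t1: 91 d2 e1 c5
  t2: 91 d2 d2 c5

RES = [0x91, 0xd2, 0xd2, 0xc5]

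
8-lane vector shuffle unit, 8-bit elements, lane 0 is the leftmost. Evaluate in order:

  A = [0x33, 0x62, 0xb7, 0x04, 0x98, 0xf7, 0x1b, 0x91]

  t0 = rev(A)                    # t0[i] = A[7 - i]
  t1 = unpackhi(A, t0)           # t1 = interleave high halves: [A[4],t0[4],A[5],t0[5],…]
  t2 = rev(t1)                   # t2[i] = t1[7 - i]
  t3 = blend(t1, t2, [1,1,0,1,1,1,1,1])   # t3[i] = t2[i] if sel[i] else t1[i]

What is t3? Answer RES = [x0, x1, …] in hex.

t0 = [0x91, 0x1b, 0xf7, 0x98, 0x04, 0xb7, 0x62, 0x33]
t1 = [0x98, 0x04, 0xf7, 0xb7, 0x1b, 0x62, 0x91, 0x33]
t2 = [0x33, 0x91, 0x62, 0x1b, 0xb7, 0xf7, 0x04, 0x98]
t3 = [0x33, 0x91, 0xf7, 0x1b, 0xb7, 0xf7, 0x04, 0x98]

RES = [ 0x33  0x91  0xf7  0x1b  0xb7  0xf7  0x04  0x98 ]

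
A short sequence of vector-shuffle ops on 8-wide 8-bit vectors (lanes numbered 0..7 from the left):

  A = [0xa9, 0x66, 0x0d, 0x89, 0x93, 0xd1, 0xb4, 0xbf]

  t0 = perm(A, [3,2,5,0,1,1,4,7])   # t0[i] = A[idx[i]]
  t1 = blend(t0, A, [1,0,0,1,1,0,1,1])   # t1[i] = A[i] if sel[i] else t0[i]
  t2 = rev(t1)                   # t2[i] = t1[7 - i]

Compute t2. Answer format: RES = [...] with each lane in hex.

t0 = [0x89, 0x0d, 0xd1, 0xa9, 0x66, 0x66, 0x93, 0xbf]
t1 = [0xa9, 0x0d, 0xd1, 0x89, 0x93, 0x66, 0xb4, 0xbf]
t2 = [0xbf, 0xb4, 0x66, 0x93, 0x89, 0xd1, 0x0d, 0xa9]

RES = [ 0xbf  0xb4  0x66  0x93  0x89  0xd1  0x0d  0xa9 ]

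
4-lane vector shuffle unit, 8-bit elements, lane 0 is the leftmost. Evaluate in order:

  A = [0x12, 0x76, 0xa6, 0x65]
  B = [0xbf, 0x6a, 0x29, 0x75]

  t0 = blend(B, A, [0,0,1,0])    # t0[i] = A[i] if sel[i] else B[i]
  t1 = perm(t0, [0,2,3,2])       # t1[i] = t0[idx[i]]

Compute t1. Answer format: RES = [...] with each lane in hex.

RES = [0xbf, 0xa6, 0x75, 0xa6]

t0 = [0xbf, 0x6a, 0xa6, 0x75]
t1 = [0xbf, 0xa6, 0x75, 0xa6]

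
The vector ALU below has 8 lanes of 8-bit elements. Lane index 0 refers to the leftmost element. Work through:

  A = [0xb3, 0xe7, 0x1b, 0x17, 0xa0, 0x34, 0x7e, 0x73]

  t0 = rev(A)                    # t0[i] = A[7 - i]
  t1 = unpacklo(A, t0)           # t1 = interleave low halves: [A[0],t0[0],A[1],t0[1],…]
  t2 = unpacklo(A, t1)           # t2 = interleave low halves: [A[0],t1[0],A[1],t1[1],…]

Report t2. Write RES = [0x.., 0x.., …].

→ t0 |73|7e|34|a0|17|1b|e7|b3|
→ t1 |b3|73|e7|7e|1b|34|17|a0|
→ t2 |b3|b3|e7|73|1b|e7|17|7e|

RES = [ 0xb3  0xb3  0xe7  0x73  0x1b  0xe7  0x17  0x7e ]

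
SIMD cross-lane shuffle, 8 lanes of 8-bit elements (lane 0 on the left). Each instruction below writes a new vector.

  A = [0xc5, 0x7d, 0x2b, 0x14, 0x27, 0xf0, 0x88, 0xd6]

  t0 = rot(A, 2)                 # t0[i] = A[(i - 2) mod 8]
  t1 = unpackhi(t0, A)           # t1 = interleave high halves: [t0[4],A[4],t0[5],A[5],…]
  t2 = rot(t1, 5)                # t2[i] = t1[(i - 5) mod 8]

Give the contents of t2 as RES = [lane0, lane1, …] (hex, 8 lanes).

→ t0 |88|d6|c5|7d|2b|14|27|f0|
→ t1 |2b|27|14|f0|27|88|f0|d6|
→ t2 |f0|27|88|f0|d6|2b|27|14|

RES = [0xf0, 0x27, 0x88, 0xf0, 0xd6, 0x2b, 0x27, 0x14]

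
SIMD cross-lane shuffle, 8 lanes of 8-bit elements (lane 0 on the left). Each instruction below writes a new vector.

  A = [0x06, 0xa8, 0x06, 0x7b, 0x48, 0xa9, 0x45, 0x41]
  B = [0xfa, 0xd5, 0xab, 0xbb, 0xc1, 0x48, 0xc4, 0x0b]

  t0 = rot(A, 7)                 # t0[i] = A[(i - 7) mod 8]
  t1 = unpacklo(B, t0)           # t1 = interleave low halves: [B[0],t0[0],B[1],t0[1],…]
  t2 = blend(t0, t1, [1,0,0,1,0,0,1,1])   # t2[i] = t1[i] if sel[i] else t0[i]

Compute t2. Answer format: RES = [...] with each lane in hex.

→ t0 |a8|06|7b|48|a9|45|41|06|
→ t1 |fa|a8|d5|06|ab|7b|bb|48|
→ t2 |fa|06|7b|06|a9|45|bb|48|

RES = [ 0xfa  0x06  0x7b  0x06  0xa9  0x45  0xbb  0x48 ]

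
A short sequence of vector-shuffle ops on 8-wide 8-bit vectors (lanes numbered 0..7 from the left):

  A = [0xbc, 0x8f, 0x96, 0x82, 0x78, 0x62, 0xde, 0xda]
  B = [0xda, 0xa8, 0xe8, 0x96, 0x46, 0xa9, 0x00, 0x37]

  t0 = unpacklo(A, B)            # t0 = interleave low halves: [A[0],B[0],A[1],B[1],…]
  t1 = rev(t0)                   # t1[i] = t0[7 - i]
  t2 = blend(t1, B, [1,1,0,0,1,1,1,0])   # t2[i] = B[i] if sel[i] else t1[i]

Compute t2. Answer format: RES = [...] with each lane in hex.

→ t0 |bc|da|8f|a8|96|e8|82|96|
→ t1 |96|82|e8|96|a8|8f|da|bc|
→ t2 |da|a8|e8|96|46|a9|00|bc|

RES = [0xda, 0xa8, 0xe8, 0x96, 0x46, 0xa9, 0x00, 0xbc]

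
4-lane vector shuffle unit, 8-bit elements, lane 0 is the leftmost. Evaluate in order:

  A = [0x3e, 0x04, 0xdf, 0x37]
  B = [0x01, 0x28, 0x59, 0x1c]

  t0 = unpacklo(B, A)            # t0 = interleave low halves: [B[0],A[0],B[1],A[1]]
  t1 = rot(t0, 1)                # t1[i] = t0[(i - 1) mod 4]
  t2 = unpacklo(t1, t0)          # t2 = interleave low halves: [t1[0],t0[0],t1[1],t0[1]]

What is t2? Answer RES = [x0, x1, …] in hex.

RES = [0x04, 0x01, 0x01, 0x3e]

  t0: 01 3e 28 04
  t1: 04 01 3e 28
  t2: 04 01 01 3e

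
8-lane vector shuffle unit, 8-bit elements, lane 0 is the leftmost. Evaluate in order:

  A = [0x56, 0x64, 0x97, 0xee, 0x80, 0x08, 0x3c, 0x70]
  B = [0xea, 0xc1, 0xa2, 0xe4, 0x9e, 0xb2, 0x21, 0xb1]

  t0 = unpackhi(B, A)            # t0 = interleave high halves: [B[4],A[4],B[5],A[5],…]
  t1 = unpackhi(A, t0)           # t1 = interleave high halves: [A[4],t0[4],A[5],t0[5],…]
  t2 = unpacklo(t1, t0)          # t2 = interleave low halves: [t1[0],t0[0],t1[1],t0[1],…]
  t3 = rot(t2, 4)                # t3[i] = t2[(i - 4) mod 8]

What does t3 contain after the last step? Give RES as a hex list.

RES = [0x08, 0xb2, 0x3c, 0x08, 0x80, 0x9e, 0x21, 0x80]

  t0: 9e 80 b2 08 21 3c b1 70
  t1: 80 21 08 3c 3c b1 70 70
  t2: 80 9e 21 80 08 b2 3c 08
  t3: 08 b2 3c 08 80 9e 21 80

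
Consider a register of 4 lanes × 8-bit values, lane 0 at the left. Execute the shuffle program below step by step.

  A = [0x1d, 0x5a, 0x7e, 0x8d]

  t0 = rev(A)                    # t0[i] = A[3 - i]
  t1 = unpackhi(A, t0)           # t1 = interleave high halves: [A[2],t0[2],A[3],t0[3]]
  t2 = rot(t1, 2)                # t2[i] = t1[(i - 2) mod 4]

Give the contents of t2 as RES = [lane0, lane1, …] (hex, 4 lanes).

RES = [ 0x8d  0x1d  0x7e  0x5a ]

  t0: 8d 7e 5a 1d
  t1: 7e 5a 8d 1d
  t2: 8d 1d 7e 5a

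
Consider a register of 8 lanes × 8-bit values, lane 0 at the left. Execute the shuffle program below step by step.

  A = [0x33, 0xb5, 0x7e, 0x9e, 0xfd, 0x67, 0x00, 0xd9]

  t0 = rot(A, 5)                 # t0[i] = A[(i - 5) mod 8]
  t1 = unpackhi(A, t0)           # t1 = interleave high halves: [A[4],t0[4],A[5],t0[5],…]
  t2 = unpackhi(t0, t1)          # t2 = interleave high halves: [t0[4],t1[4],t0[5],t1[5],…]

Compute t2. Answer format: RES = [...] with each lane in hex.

RES = [ 0xd9  0x00  0x33  0xb5  0xb5  0xd9  0x7e  0x7e ]

t0 = [0x9e, 0xfd, 0x67, 0x00, 0xd9, 0x33, 0xb5, 0x7e]
t1 = [0xfd, 0xd9, 0x67, 0x33, 0x00, 0xb5, 0xd9, 0x7e]
t2 = [0xd9, 0x00, 0x33, 0xb5, 0xb5, 0xd9, 0x7e, 0x7e]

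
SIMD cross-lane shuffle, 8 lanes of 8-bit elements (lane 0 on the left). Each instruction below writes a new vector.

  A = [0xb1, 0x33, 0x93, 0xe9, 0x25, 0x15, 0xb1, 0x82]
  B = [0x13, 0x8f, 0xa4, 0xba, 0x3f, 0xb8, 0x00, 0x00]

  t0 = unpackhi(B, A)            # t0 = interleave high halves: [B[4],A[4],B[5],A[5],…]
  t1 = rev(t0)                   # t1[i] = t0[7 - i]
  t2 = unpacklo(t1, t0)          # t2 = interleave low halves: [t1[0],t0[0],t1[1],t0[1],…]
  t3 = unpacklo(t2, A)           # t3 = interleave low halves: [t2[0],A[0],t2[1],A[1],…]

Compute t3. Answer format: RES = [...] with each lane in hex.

→ t0 |3f|25|b8|15|00|b1|00|82|
→ t1 |82|00|b1|00|15|b8|25|3f|
→ t2 |82|3f|00|25|b1|b8|00|15|
→ t3 |82|b1|3f|33|00|93|25|e9|

RES = [0x82, 0xb1, 0x3f, 0x33, 0x00, 0x93, 0x25, 0xe9]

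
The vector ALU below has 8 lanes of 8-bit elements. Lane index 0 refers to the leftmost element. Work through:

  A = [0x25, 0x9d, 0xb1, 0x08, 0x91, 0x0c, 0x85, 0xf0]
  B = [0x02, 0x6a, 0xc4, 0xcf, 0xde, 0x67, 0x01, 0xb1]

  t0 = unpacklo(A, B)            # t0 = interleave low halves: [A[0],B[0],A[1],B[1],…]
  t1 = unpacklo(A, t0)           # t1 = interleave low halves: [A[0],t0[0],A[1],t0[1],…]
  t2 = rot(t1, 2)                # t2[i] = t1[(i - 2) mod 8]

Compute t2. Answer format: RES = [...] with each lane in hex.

RES = [0x08, 0x6a, 0x25, 0x25, 0x9d, 0x02, 0xb1, 0x9d]

→ t0 |25|02|9d|6a|b1|c4|08|cf|
→ t1 |25|25|9d|02|b1|9d|08|6a|
→ t2 |08|6a|25|25|9d|02|b1|9d|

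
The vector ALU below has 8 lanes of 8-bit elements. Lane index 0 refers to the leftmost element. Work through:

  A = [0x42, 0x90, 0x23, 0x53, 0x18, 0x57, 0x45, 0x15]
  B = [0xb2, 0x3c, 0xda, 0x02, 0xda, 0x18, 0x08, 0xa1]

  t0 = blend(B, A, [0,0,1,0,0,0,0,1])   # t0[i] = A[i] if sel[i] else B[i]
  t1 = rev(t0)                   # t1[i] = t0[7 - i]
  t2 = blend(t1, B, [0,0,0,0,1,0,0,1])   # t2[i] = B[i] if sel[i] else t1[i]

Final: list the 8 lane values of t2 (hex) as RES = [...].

  t0: b2 3c 23 02 da 18 08 15
  t1: 15 08 18 da 02 23 3c b2
  t2: 15 08 18 da da 23 3c a1

RES = [0x15, 0x08, 0x18, 0xda, 0xda, 0x23, 0x3c, 0xa1]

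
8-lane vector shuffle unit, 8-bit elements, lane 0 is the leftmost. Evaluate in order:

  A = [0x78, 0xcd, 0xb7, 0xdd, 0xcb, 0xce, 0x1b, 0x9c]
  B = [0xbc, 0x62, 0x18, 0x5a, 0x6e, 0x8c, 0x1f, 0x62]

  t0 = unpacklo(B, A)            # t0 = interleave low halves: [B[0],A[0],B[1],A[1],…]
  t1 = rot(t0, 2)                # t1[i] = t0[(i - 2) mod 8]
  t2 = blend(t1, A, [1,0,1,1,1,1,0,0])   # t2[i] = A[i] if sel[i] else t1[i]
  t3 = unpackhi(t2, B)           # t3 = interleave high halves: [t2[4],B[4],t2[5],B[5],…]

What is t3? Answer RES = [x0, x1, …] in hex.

RES = [0xcb, 0x6e, 0xce, 0x8c, 0x18, 0x1f, 0xb7, 0x62]

t0 = [0xbc, 0x78, 0x62, 0xcd, 0x18, 0xb7, 0x5a, 0xdd]
t1 = [0x5a, 0xdd, 0xbc, 0x78, 0x62, 0xcd, 0x18, 0xb7]
t2 = [0x78, 0xdd, 0xb7, 0xdd, 0xcb, 0xce, 0x18, 0xb7]
t3 = [0xcb, 0x6e, 0xce, 0x8c, 0x18, 0x1f, 0xb7, 0x62]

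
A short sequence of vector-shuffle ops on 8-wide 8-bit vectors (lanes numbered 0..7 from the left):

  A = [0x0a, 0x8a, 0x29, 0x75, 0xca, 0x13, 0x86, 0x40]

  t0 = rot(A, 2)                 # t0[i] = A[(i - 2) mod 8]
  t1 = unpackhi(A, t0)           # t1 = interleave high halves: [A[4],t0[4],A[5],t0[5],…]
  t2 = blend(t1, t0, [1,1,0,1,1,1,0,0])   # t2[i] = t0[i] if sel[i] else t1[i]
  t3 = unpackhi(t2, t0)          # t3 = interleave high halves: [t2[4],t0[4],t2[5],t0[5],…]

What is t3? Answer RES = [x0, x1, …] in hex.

RES = [0x29, 0x29, 0x75, 0x75, 0x40, 0xca, 0x13, 0x13]

t0 = [0x86, 0x40, 0x0a, 0x8a, 0x29, 0x75, 0xca, 0x13]
t1 = [0xca, 0x29, 0x13, 0x75, 0x86, 0xca, 0x40, 0x13]
t2 = [0x86, 0x40, 0x13, 0x8a, 0x29, 0x75, 0x40, 0x13]
t3 = [0x29, 0x29, 0x75, 0x75, 0x40, 0xca, 0x13, 0x13]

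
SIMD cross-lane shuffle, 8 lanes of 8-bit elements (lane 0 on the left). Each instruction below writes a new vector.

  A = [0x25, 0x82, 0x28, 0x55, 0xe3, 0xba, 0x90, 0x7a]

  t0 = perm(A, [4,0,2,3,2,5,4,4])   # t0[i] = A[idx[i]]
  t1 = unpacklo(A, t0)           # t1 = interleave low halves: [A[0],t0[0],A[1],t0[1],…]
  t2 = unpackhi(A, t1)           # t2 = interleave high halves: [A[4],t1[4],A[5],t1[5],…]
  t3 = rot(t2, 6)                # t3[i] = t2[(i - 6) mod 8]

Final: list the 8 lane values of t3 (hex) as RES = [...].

RES = [0xba, 0x28, 0x90, 0x55, 0x7a, 0x55, 0xe3, 0x28]

  t0: e3 25 28 55 28 ba e3 e3
  t1: 25 e3 82 25 28 28 55 55
  t2: e3 28 ba 28 90 55 7a 55
  t3: ba 28 90 55 7a 55 e3 28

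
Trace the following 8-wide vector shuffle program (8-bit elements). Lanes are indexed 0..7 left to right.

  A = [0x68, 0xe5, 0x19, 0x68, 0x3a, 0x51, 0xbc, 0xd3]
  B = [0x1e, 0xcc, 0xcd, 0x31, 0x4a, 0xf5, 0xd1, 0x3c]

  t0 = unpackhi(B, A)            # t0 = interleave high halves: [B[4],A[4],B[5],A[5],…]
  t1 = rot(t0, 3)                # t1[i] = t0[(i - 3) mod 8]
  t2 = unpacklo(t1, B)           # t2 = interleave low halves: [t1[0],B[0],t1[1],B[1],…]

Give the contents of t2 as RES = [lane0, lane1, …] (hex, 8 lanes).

RES = [ 0xbc  0x1e  0x3c  0xcc  0xd3  0xcd  0x4a  0x31 ]

→ t0 |4a|3a|f5|51|d1|bc|3c|d3|
→ t1 |bc|3c|d3|4a|3a|f5|51|d1|
→ t2 |bc|1e|3c|cc|d3|cd|4a|31|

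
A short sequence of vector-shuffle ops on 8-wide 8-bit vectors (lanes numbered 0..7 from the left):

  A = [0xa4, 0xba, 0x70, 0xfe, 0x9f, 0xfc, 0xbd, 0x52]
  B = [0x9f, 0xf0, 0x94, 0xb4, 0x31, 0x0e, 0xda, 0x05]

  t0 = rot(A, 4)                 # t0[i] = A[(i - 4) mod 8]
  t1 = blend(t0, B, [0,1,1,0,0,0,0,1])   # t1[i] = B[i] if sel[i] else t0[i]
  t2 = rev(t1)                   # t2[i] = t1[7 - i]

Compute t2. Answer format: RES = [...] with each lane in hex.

RES = [0x05, 0x70, 0xba, 0xa4, 0x52, 0x94, 0xf0, 0x9f]

t0 = [0x9f, 0xfc, 0xbd, 0x52, 0xa4, 0xba, 0x70, 0xfe]
t1 = [0x9f, 0xf0, 0x94, 0x52, 0xa4, 0xba, 0x70, 0x05]
t2 = [0x05, 0x70, 0xba, 0xa4, 0x52, 0x94, 0xf0, 0x9f]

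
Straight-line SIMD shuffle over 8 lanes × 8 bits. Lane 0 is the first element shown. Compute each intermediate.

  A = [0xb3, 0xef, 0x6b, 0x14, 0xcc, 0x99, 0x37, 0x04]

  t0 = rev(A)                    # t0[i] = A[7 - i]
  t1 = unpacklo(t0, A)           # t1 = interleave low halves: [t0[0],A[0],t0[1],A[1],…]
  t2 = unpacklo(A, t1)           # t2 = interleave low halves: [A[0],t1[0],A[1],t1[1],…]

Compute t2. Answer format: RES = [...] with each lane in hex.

→ t0 |04|37|99|cc|14|6b|ef|b3|
→ t1 |04|b3|37|ef|99|6b|cc|14|
→ t2 |b3|04|ef|b3|6b|37|14|ef|

RES = [0xb3, 0x04, 0xef, 0xb3, 0x6b, 0x37, 0x14, 0xef]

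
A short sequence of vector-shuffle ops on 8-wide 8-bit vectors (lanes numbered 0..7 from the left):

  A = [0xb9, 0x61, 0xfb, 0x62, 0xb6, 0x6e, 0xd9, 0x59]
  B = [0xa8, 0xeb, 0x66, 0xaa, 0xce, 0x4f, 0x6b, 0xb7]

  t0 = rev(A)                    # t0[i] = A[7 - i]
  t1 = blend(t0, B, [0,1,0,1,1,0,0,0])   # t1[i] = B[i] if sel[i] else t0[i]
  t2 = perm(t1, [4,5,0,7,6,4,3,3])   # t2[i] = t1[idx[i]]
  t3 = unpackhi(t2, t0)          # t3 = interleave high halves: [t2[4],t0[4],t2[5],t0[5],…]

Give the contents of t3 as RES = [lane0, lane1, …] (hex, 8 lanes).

t0 = [0x59, 0xd9, 0x6e, 0xb6, 0x62, 0xfb, 0x61, 0xb9]
t1 = [0x59, 0xeb, 0x6e, 0xaa, 0xce, 0xfb, 0x61, 0xb9]
t2 = [0xce, 0xfb, 0x59, 0xb9, 0x61, 0xce, 0xaa, 0xaa]
t3 = [0x61, 0x62, 0xce, 0xfb, 0xaa, 0x61, 0xaa, 0xb9]

RES = [0x61, 0x62, 0xce, 0xfb, 0xaa, 0x61, 0xaa, 0xb9]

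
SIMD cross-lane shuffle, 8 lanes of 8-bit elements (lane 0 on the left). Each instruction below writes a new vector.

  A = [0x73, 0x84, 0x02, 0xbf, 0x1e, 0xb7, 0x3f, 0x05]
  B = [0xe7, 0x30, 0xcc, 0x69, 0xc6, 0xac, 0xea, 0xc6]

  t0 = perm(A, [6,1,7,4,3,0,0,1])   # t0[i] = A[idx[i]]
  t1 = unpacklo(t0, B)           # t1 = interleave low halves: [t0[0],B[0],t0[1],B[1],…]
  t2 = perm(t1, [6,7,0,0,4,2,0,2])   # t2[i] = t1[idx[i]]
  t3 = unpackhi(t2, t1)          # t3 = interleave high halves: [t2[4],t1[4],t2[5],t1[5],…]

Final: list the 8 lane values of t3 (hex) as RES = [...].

t0 = [0x3f, 0x84, 0x05, 0x1e, 0xbf, 0x73, 0x73, 0x84]
t1 = [0x3f, 0xe7, 0x84, 0x30, 0x05, 0xcc, 0x1e, 0x69]
t2 = [0x1e, 0x69, 0x3f, 0x3f, 0x05, 0x84, 0x3f, 0x84]
t3 = [0x05, 0x05, 0x84, 0xcc, 0x3f, 0x1e, 0x84, 0x69]

RES = [0x05, 0x05, 0x84, 0xcc, 0x3f, 0x1e, 0x84, 0x69]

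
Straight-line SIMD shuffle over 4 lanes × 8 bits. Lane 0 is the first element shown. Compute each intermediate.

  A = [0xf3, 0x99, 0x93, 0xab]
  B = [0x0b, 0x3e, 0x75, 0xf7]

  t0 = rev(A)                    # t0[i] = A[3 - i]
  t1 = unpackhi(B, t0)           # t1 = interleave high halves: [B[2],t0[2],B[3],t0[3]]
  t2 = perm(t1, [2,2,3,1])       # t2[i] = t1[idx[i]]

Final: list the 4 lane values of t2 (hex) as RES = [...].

  t0: ab 93 99 f3
  t1: 75 99 f7 f3
  t2: f7 f7 f3 99

RES = [0xf7, 0xf7, 0xf3, 0x99]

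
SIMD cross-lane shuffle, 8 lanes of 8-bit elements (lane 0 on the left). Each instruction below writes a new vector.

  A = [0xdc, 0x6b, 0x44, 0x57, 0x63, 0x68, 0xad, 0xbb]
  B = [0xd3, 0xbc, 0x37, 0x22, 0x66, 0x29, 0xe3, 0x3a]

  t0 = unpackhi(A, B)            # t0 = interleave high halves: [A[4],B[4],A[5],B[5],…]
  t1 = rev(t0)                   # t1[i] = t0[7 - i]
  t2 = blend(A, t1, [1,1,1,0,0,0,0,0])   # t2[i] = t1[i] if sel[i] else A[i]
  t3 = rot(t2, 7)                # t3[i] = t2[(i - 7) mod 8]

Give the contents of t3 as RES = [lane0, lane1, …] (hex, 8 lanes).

t0 = [0x63, 0x66, 0x68, 0x29, 0xad, 0xe3, 0xbb, 0x3a]
t1 = [0x3a, 0xbb, 0xe3, 0xad, 0x29, 0x68, 0x66, 0x63]
t2 = [0x3a, 0xbb, 0xe3, 0x57, 0x63, 0x68, 0xad, 0xbb]
t3 = [0xbb, 0xe3, 0x57, 0x63, 0x68, 0xad, 0xbb, 0x3a]

RES = [ 0xbb  0xe3  0x57  0x63  0x68  0xad  0xbb  0x3a ]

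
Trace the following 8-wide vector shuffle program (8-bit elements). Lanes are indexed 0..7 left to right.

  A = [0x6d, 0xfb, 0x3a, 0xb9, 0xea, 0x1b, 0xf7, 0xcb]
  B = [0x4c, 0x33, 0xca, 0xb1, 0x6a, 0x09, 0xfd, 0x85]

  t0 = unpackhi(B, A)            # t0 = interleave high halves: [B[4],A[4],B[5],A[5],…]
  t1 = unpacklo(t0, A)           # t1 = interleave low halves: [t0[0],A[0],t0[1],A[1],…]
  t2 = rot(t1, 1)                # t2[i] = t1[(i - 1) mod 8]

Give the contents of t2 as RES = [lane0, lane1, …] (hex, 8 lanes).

  t0: 6a ea 09 1b fd f7 85 cb
  t1: 6a 6d ea fb 09 3a 1b b9
  t2: b9 6a 6d ea fb 09 3a 1b

RES = [0xb9, 0x6a, 0x6d, 0xea, 0xfb, 0x09, 0x3a, 0x1b]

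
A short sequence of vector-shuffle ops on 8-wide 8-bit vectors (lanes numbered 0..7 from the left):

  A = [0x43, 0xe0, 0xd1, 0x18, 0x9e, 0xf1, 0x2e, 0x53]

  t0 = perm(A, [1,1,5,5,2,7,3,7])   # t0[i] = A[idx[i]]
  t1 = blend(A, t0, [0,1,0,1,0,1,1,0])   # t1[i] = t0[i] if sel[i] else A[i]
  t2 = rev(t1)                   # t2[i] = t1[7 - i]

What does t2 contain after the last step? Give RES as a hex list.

→ t0 |e0|e0|f1|f1|d1|53|18|53|
→ t1 |43|e0|d1|f1|9e|53|18|53|
→ t2 |53|18|53|9e|f1|d1|e0|43|

RES = [ 0x53  0x18  0x53  0x9e  0xf1  0xd1  0xe0  0x43 ]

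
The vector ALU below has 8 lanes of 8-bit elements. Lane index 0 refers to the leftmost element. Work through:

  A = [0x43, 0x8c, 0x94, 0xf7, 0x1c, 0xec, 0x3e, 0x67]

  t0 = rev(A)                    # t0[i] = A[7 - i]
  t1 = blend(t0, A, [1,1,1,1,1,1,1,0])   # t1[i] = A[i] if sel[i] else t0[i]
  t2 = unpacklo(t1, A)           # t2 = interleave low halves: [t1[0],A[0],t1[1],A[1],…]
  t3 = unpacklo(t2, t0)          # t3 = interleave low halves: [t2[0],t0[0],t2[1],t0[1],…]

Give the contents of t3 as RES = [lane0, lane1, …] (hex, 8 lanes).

t0 = [0x67, 0x3e, 0xec, 0x1c, 0xf7, 0x94, 0x8c, 0x43]
t1 = [0x43, 0x8c, 0x94, 0xf7, 0x1c, 0xec, 0x3e, 0x43]
t2 = [0x43, 0x43, 0x8c, 0x8c, 0x94, 0x94, 0xf7, 0xf7]
t3 = [0x43, 0x67, 0x43, 0x3e, 0x8c, 0xec, 0x8c, 0x1c]

RES = [0x43, 0x67, 0x43, 0x3e, 0x8c, 0xec, 0x8c, 0x1c]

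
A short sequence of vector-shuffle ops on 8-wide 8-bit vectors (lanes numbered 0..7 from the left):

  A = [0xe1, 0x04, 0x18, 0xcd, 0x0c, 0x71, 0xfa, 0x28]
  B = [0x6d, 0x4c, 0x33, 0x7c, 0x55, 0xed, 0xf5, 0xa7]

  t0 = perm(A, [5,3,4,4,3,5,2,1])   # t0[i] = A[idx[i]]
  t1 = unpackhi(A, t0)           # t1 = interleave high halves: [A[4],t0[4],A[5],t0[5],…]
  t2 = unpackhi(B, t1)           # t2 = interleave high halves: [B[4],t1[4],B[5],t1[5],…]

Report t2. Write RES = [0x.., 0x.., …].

t0 = [0x71, 0xcd, 0x0c, 0x0c, 0xcd, 0x71, 0x18, 0x04]
t1 = [0x0c, 0xcd, 0x71, 0x71, 0xfa, 0x18, 0x28, 0x04]
t2 = [0x55, 0xfa, 0xed, 0x18, 0xf5, 0x28, 0xa7, 0x04]

RES = [0x55, 0xfa, 0xed, 0x18, 0xf5, 0x28, 0xa7, 0x04]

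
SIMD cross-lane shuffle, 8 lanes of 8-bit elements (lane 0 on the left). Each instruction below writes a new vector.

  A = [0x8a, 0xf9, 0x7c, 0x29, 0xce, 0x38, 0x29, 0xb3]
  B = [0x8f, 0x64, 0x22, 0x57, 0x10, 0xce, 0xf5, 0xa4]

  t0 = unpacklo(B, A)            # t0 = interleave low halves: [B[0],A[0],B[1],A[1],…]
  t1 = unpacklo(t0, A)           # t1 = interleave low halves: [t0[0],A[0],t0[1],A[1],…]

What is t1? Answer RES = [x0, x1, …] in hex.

RES = [0x8f, 0x8a, 0x8a, 0xf9, 0x64, 0x7c, 0xf9, 0x29]

t0 = [0x8f, 0x8a, 0x64, 0xf9, 0x22, 0x7c, 0x57, 0x29]
t1 = [0x8f, 0x8a, 0x8a, 0xf9, 0x64, 0x7c, 0xf9, 0x29]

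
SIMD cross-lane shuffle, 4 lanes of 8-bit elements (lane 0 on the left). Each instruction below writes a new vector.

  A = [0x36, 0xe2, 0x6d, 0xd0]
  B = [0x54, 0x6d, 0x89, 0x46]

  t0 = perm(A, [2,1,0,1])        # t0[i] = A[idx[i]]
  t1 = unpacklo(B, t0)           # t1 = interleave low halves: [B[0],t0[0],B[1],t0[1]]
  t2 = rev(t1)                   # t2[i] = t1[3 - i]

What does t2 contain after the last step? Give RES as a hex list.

RES = [0xe2, 0x6d, 0x6d, 0x54]

t0 = [0x6d, 0xe2, 0x36, 0xe2]
t1 = [0x54, 0x6d, 0x6d, 0xe2]
t2 = [0xe2, 0x6d, 0x6d, 0x54]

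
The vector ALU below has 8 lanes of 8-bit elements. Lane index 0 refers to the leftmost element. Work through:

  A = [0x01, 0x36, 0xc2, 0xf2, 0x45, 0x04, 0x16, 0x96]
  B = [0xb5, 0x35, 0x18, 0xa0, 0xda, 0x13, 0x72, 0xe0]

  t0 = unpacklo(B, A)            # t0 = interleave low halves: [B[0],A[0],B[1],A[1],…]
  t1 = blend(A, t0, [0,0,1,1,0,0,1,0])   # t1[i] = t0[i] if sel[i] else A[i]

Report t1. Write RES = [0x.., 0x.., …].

t0 = [0xb5, 0x01, 0x35, 0x36, 0x18, 0xc2, 0xa0, 0xf2]
t1 = [0x01, 0x36, 0x35, 0x36, 0x45, 0x04, 0xa0, 0x96]

RES = [ 0x01  0x36  0x35  0x36  0x45  0x04  0xa0  0x96 ]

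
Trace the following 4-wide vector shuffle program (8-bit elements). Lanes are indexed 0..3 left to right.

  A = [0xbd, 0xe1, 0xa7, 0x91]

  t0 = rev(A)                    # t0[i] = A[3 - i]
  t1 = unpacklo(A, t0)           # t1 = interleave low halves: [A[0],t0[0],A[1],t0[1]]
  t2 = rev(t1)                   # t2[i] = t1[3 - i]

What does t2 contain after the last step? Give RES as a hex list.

  t0: 91 a7 e1 bd
  t1: bd 91 e1 a7
  t2: a7 e1 91 bd

RES = [0xa7, 0xe1, 0x91, 0xbd]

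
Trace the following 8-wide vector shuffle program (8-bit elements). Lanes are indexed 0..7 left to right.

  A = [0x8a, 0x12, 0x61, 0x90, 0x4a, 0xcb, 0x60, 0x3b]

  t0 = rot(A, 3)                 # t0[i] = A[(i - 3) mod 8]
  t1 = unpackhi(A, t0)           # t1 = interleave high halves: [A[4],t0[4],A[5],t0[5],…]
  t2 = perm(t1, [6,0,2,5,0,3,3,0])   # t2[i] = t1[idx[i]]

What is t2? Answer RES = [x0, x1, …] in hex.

RES = [0x3b, 0x4a, 0xcb, 0x90, 0x4a, 0x61, 0x61, 0x4a]

t0 = [0xcb, 0x60, 0x3b, 0x8a, 0x12, 0x61, 0x90, 0x4a]
t1 = [0x4a, 0x12, 0xcb, 0x61, 0x60, 0x90, 0x3b, 0x4a]
t2 = [0x3b, 0x4a, 0xcb, 0x90, 0x4a, 0x61, 0x61, 0x4a]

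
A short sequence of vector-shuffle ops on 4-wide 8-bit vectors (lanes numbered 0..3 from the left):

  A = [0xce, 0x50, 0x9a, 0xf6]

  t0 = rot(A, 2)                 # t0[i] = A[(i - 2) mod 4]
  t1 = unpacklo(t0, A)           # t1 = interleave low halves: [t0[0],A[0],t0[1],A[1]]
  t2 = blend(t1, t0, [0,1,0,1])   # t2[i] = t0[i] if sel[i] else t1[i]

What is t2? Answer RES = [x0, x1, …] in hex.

RES = [0x9a, 0xf6, 0xf6, 0x50]

  t0: 9a f6 ce 50
  t1: 9a ce f6 50
  t2: 9a f6 f6 50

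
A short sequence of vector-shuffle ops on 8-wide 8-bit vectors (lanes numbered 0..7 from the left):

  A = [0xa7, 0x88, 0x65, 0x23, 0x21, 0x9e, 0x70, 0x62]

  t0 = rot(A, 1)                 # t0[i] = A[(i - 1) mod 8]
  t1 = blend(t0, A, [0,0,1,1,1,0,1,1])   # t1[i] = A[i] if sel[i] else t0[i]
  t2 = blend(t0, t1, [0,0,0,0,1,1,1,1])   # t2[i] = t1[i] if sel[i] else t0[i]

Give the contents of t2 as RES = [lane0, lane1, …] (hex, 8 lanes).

RES = [0x62, 0xa7, 0x88, 0x65, 0x21, 0x21, 0x70, 0x62]

t0 = [0x62, 0xa7, 0x88, 0x65, 0x23, 0x21, 0x9e, 0x70]
t1 = [0x62, 0xa7, 0x65, 0x23, 0x21, 0x21, 0x70, 0x62]
t2 = [0x62, 0xa7, 0x88, 0x65, 0x21, 0x21, 0x70, 0x62]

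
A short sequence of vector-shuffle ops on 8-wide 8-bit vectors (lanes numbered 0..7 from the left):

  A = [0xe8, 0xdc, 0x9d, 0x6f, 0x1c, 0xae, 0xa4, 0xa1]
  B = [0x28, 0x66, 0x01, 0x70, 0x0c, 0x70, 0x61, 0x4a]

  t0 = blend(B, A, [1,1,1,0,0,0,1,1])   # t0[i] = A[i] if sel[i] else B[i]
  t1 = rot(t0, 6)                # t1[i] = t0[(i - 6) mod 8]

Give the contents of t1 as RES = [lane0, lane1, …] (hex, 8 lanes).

RES = [0x9d, 0x70, 0x0c, 0x70, 0xa4, 0xa1, 0xe8, 0xdc]

  t0: e8 dc 9d 70 0c 70 a4 a1
  t1: 9d 70 0c 70 a4 a1 e8 dc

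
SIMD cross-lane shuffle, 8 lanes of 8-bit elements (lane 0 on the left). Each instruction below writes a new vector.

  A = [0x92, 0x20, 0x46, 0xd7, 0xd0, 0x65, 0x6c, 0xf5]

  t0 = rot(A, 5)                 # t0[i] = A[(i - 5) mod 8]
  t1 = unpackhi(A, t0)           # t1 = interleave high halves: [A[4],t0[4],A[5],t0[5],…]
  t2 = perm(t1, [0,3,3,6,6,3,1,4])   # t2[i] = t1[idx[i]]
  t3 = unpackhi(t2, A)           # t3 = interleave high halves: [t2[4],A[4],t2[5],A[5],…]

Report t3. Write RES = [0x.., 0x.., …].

RES = [0xf5, 0xd0, 0x92, 0x65, 0xf5, 0x6c, 0x6c, 0xf5]

t0 = [0xd7, 0xd0, 0x65, 0x6c, 0xf5, 0x92, 0x20, 0x46]
t1 = [0xd0, 0xf5, 0x65, 0x92, 0x6c, 0x20, 0xf5, 0x46]
t2 = [0xd0, 0x92, 0x92, 0xf5, 0xf5, 0x92, 0xf5, 0x6c]
t3 = [0xf5, 0xd0, 0x92, 0x65, 0xf5, 0x6c, 0x6c, 0xf5]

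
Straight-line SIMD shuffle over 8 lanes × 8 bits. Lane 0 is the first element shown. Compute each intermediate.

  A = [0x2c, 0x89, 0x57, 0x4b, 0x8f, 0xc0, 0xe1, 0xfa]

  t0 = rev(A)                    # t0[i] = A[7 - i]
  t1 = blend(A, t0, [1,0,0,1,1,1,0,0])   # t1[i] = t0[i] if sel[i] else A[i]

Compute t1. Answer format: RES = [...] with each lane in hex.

RES = [ 0xfa  0x89  0x57  0x8f  0x4b  0x57  0xe1  0xfa ]

→ t0 |fa|e1|c0|8f|4b|57|89|2c|
→ t1 |fa|89|57|8f|4b|57|e1|fa|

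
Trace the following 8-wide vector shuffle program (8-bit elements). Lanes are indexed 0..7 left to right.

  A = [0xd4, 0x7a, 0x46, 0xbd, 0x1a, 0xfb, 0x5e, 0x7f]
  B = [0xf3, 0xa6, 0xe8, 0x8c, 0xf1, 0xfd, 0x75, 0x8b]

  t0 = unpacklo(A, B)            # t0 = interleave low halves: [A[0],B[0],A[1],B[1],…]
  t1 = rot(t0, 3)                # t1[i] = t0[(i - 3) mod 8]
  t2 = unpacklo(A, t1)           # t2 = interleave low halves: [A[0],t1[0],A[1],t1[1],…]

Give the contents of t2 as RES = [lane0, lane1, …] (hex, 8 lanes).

  t0: d4 f3 7a a6 46 e8 bd 8c
  t1: e8 bd 8c d4 f3 7a a6 46
  t2: d4 e8 7a bd 46 8c bd d4

RES = [ 0xd4  0xe8  0x7a  0xbd  0x46  0x8c  0xbd  0xd4 ]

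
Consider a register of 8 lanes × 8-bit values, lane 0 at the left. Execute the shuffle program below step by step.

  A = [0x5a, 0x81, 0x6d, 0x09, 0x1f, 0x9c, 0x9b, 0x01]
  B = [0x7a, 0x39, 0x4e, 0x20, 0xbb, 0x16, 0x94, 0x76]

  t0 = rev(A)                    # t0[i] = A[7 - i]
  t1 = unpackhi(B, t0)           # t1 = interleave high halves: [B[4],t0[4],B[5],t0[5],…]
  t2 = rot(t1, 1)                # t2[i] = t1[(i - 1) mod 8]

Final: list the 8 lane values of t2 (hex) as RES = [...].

  t0: 01 9b 9c 1f 09 6d 81 5a
  t1: bb 09 16 6d 94 81 76 5a
  t2: 5a bb 09 16 6d 94 81 76

RES = [ 0x5a  0xbb  0x09  0x16  0x6d  0x94  0x81  0x76 ]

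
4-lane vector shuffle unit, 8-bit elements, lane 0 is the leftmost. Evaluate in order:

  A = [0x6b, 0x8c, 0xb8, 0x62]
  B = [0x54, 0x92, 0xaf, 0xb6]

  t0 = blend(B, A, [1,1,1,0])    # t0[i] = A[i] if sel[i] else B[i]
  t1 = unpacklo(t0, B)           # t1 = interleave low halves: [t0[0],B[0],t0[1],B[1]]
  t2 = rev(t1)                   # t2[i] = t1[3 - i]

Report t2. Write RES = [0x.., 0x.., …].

t0 = [0x6b, 0x8c, 0xb8, 0xb6]
t1 = [0x6b, 0x54, 0x8c, 0x92]
t2 = [0x92, 0x8c, 0x54, 0x6b]

RES = [ 0x92  0x8c  0x54  0x6b ]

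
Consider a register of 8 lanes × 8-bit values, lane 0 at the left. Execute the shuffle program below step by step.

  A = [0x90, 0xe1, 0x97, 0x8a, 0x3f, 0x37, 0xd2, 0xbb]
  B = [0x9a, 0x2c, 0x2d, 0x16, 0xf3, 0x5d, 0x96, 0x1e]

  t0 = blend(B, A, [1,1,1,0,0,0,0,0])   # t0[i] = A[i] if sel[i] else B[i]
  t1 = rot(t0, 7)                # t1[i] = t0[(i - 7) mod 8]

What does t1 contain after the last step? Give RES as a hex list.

→ t0 |90|e1|97|16|f3|5d|96|1e|
→ t1 |e1|97|16|f3|5d|96|1e|90|

RES = [0xe1, 0x97, 0x16, 0xf3, 0x5d, 0x96, 0x1e, 0x90]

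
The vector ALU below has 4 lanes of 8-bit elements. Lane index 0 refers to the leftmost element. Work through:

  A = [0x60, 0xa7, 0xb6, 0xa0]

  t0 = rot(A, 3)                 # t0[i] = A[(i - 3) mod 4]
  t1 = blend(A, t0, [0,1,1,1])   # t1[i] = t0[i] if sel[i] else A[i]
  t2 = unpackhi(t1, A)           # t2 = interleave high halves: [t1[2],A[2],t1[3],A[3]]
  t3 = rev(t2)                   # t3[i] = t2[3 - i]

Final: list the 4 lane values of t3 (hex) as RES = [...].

RES = [0xa0, 0x60, 0xb6, 0xa0]

t0 = [0xa7, 0xb6, 0xa0, 0x60]
t1 = [0x60, 0xb6, 0xa0, 0x60]
t2 = [0xa0, 0xb6, 0x60, 0xa0]
t3 = [0xa0, 0x60, 0xb6, 0xa0]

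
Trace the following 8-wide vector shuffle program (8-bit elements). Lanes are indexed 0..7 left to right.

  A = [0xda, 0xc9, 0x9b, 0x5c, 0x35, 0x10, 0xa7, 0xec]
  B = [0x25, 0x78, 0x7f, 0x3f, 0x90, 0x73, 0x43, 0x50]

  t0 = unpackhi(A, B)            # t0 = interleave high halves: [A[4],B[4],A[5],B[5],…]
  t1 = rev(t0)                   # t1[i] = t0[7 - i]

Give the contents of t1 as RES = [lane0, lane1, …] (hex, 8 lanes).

t0 = [0x35, 0x90, 0x10, 0x73, 0xa7, 0x43, 0xec, 0x50]
t1 = [0x50, 0xec, 0x43, 0xa7, 0x73, 0x10, 0x90, 0x35]

RES = [ 0x50  0xec  0x43  0xa7  0x73  0x10  0x90  0x35 ]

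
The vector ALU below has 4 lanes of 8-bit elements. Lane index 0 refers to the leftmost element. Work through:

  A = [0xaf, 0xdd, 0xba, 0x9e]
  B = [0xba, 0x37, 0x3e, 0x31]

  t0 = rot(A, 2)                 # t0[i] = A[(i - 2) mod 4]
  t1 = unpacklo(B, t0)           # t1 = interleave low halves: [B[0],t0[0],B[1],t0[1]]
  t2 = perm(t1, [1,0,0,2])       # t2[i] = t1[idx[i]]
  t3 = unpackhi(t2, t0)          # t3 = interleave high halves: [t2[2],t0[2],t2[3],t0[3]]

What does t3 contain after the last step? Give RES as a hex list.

RES = [0xba, 0xaf, 0x37, 0xdd]

  t0: ba 9e af dd
  t1: ba ba 37 9e
  t2: ba ba ba 37
  t3: ba af 37 dd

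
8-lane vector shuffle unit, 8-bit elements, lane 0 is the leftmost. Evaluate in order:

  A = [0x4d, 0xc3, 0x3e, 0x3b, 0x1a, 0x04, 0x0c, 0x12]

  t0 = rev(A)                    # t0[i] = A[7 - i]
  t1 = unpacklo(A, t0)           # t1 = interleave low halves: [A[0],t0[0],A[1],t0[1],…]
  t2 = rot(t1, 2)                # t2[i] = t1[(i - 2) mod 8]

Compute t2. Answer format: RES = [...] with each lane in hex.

RES = [0x3b, 0x1a, 0x4d, 0x12, 0xc3, 0x0c, 0x3e, 0x04]

→ t0 |12|0c|04|1a|3b|3e|c3|4d|
→ t1 |4d|12|c3|0c|3e|04|3b|1a|
→ t2 |3b|1a|4d|12|c3|0c|3e|04|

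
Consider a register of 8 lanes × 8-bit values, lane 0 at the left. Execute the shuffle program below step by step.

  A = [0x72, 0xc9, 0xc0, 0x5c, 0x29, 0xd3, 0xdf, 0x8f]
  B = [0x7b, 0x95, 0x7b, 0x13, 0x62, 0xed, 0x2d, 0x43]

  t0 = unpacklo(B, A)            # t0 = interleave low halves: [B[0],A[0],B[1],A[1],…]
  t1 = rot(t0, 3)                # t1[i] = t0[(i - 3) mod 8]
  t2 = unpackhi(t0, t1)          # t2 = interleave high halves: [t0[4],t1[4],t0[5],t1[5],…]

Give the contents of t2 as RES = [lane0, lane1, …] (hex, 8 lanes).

RES = [0x7b, 0x72, 0xc0, 0x95, 0x13, 0xc9, 0x5c, 0x7b]

t0 = [0x7b, 0x72, 0x95, 0xc9, 0x7b, 0xc0, 0x13, 0x5c]
t1 = [0xc0, 0x13, 0x5c, 0x7b, 0x72, 0x95, 0xc9, 0x7b]
t2 = [0x7b, 0x72, 0xc0, 0x95, 0x13, 0xc9, 0x5c, 0x7b]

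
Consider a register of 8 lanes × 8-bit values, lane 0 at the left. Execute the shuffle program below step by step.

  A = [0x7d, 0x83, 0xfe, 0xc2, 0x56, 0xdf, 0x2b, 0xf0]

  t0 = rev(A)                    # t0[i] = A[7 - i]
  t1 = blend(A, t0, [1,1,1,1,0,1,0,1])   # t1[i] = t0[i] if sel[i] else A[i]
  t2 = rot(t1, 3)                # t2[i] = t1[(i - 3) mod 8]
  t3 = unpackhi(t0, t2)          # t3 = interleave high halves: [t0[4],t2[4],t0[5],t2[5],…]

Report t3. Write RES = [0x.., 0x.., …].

RES = [ 0xc2  0x2b  0xfe  0xdf  0x83  0x56  0x7d  0x56 ]

→ t0 |f0|2b|df|56|c2|fe|83|7d|
→ t1 |f0|2b|df|56|56|fe|2b|7d|
→ t2 |fe|2b|7d|f0|2b|df|56|56|
→ t3 |c2|2b|fe|df|83|56|7d|56|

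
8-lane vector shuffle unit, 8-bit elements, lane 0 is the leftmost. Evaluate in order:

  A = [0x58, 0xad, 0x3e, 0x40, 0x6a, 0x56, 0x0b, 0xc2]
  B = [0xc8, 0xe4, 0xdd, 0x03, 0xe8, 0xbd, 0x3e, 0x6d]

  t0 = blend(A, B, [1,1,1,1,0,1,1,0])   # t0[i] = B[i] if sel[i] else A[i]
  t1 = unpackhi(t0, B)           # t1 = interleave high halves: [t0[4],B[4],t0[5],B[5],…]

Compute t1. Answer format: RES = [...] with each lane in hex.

→ t0 |c8|e4|dd|03|6a|bd|3e|c2|
→ t1 |6a|e8|bd|bd|3e|3e|c2|6d|

RES = [0x6a, 0xe8, 0xbd, 0xbd, 0x3e, 0x3e, 0xc2, 0x6d]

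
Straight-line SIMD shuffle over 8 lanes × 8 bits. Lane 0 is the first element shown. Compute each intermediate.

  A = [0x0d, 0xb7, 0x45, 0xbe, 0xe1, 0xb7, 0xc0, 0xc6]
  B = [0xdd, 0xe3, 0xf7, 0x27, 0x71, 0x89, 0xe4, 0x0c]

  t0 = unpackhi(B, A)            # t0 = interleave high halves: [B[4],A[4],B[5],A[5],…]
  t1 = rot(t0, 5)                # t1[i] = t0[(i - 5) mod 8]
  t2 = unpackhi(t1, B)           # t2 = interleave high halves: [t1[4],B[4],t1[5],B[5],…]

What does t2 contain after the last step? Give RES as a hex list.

RES = [0xc6, 0x71, 0x71, 0x89, 0xe1, 0xe4, 0x89, 0x0c]

t0 = [0x71, 0xe1, 0x89, 0xb7, 0xe4, 0xc0, 0x0c, 0xc6]
t1 = [0xb7, 0xe4, 0xc0, 0x0c, 0xc6, 0x71, 0xe1, 0x89]
t2 = [0xc6, 0x71, 0x71, 0x89, 0xe1, 0xe4, 0x89, 0x0c]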